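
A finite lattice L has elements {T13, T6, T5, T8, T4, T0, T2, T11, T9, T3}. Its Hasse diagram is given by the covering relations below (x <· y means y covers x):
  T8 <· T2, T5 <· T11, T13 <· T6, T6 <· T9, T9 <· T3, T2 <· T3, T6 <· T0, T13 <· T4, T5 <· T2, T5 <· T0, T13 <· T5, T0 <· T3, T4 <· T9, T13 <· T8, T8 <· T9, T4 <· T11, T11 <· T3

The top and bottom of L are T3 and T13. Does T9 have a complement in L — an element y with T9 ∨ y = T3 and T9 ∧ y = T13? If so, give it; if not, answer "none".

T5

Need y with T9 ∨ y = T3 and T9 ∧ y = T13.
Checking each element gives: T5.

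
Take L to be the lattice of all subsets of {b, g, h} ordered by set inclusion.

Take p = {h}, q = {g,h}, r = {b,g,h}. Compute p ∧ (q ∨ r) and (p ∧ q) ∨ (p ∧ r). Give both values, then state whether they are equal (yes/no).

q ∨ r = {b,g,h}, so p ∧ (q ∨ r) = {h} ∧ {b,g,h} = {h}.
p ∧ q = {h} and p ∧ r = {h}, so (p ∧ q) ∨ (p ∧ r) = {h} ∨ {h} = {h}.
Equal: yes.

{h}; {h}; yes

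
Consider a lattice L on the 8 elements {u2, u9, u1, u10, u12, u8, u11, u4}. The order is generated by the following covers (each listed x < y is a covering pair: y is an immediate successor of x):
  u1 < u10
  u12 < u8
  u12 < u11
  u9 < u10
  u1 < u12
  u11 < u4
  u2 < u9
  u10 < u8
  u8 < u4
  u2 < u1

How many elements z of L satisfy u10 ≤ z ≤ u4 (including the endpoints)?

The interval [u10, u4] = {u10, u4, u8}, which has 3 elements.

3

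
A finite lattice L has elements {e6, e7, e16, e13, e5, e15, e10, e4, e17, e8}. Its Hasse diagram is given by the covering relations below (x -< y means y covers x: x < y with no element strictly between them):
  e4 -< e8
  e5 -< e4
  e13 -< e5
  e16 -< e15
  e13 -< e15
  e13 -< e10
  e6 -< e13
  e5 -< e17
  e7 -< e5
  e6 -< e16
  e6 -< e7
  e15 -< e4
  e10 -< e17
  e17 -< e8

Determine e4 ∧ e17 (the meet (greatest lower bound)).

Common lower bounds of {e4, e17}: e13, e5, e6, e7.
The greatest among these is e5.

e5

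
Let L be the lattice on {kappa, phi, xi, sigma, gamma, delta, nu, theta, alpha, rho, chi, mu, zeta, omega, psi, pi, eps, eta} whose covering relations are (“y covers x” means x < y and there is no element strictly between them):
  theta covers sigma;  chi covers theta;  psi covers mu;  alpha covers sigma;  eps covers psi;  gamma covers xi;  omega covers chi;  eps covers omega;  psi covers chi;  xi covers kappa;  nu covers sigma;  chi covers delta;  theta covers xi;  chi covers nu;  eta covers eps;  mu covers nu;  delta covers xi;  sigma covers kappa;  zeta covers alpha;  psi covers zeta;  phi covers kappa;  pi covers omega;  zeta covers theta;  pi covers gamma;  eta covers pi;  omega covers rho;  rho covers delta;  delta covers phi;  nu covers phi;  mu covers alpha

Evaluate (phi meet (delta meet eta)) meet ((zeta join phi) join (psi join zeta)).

delta ∧ eta = delta
phi ∧ delta = phi
zeta ∨ phi = psi
psi ∨ zeta = psi
psi ∨ psi = psi
phi ∧ psi = phi

phi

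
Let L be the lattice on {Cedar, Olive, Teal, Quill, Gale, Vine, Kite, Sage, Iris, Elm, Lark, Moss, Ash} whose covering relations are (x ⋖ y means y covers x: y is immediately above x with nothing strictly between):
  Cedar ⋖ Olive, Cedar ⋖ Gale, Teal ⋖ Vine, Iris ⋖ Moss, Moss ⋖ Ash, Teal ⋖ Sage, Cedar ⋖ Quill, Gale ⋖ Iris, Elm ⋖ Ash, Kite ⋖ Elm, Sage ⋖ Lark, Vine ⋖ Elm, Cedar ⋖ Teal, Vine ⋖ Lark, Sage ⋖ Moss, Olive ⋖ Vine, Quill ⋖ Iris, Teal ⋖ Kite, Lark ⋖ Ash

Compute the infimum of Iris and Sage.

Common lower bounds of {Iris, Sage}: Cedar.
The greatest among these is Cedar.

Cedar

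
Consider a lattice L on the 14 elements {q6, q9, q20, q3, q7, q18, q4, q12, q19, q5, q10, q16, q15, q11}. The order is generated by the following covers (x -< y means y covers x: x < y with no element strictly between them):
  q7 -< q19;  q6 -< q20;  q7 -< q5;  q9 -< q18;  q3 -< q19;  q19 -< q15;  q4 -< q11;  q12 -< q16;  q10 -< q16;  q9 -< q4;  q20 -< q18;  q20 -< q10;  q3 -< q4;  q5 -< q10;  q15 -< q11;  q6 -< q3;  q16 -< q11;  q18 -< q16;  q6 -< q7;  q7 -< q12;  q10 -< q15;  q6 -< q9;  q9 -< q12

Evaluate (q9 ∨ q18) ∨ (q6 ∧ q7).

q9 ∨ q18 = q18
q6 ∧ q7 = q6
q18 ∨ q6 = q18

q18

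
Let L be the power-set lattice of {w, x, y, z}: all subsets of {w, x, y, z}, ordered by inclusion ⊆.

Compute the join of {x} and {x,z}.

{x,z}

Under ⊆, join is union: {x} ∪ {x,z} = {x,z}.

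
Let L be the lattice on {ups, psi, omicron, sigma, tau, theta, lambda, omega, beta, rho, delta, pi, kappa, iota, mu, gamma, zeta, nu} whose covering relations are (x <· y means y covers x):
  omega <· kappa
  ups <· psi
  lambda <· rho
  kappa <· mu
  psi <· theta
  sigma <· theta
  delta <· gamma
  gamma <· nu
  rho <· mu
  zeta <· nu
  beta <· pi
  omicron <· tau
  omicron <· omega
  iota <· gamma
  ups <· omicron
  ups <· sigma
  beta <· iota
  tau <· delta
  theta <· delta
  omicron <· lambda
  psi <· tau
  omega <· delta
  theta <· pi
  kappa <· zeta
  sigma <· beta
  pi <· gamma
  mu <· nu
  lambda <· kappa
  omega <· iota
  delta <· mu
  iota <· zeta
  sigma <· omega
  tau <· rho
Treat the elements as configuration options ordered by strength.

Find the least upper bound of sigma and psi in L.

Common upper bounds of {sigma, psi}: delta, gamma, mu, nu, pi, theta.
The least among these is theta.

theta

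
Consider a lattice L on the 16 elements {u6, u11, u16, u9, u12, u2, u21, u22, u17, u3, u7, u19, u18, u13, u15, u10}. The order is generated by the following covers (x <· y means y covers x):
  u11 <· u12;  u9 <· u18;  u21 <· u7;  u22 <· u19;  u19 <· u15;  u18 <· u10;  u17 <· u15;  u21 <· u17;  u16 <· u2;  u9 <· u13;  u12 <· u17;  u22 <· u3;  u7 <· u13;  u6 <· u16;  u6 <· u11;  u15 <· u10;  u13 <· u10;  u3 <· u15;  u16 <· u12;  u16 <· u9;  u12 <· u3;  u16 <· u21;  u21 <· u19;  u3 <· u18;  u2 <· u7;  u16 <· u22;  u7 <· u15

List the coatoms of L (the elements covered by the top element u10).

The coatoms are exactly the elements covered by u10: u13, u15, u18.

u13, u15, u18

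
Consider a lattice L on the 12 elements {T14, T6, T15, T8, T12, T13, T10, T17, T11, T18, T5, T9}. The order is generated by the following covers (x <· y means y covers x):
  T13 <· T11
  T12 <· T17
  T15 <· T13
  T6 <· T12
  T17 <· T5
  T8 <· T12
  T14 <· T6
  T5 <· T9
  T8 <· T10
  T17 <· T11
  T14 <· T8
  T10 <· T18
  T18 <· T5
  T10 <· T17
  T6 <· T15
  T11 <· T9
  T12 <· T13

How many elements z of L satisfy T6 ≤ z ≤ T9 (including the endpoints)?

8

The interval [T6, T9] = {T11, T12, T13, T15, T17, T5, T6, T9}, which has 8 elements.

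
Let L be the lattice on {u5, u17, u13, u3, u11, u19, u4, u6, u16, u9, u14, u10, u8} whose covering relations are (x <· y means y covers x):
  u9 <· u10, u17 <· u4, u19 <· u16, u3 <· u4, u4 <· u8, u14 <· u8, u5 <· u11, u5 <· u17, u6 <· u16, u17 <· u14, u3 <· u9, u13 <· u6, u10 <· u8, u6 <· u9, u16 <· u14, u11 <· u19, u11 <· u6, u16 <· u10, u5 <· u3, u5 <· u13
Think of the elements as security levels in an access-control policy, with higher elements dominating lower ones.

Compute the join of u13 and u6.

u6

Common upper bounds of {u13, u6}: u10, u14, u16, u6, u8, u9.
The least among these is u6.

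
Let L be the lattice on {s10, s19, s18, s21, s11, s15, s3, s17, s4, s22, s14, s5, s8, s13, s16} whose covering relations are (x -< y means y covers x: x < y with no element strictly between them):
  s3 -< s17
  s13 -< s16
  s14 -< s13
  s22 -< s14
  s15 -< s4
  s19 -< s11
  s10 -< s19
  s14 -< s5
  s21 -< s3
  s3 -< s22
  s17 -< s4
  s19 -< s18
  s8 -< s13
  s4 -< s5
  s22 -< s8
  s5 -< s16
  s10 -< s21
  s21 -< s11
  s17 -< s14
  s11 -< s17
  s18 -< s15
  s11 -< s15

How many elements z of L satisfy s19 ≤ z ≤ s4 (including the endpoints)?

6

The interval [s19, s4] = {s11, s15, s17, s18, s19, s4}, which has 6 elements.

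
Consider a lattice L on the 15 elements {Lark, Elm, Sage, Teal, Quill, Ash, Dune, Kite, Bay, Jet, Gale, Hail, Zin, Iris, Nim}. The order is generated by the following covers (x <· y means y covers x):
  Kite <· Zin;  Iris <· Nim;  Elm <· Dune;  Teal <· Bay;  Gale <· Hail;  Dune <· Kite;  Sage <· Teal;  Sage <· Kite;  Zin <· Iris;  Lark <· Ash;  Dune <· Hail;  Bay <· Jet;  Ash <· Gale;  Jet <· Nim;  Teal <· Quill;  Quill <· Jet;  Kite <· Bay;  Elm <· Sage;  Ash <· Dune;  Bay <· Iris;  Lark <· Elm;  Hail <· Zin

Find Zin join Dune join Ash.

Common upper bounds of {Zin, Dune, Ash}: Iris, Nim, Zin.
The least among these is Zin.

Zin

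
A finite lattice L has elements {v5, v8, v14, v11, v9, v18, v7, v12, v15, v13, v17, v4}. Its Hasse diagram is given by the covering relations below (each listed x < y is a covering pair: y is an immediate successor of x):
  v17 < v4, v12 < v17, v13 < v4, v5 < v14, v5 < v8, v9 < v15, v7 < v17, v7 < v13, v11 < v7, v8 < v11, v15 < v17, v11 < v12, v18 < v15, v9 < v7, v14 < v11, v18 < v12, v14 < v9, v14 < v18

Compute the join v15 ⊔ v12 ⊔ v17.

v17

Common upper bounds of {v15, v12, v17}: v17, v4.
The least among these is v17.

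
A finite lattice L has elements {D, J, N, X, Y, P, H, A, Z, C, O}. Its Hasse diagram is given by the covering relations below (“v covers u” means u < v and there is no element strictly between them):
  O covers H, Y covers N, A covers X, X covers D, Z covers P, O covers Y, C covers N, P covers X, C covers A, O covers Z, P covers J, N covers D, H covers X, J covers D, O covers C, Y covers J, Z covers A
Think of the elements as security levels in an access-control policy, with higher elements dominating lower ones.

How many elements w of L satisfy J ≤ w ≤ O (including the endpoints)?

The interval [J, O] = {J, O, P, Y, Z}, which has 5 elements.

5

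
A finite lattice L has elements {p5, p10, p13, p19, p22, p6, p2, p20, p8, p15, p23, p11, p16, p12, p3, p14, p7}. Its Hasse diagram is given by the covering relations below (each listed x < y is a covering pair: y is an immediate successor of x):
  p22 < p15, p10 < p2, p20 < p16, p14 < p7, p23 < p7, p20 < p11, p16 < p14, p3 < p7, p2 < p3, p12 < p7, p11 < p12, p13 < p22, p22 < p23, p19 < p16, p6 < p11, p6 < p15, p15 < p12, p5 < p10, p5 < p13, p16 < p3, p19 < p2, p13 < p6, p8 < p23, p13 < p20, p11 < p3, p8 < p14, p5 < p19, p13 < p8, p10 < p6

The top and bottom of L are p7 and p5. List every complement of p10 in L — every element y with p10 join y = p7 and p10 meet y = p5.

Need y with p10 ∨ y = p7 and p10 ∧ y = p5.
Checking each element gives: p14, p23, p8.

p14, p23, p8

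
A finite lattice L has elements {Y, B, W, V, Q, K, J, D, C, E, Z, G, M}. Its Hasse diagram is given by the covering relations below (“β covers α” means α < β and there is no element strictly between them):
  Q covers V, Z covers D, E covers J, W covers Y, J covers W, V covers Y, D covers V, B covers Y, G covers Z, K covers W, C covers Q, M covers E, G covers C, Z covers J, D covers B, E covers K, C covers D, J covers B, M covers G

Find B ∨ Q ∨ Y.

Common upper bounds of {B, Q, Y}: C, G, M.
The least among these is C.

C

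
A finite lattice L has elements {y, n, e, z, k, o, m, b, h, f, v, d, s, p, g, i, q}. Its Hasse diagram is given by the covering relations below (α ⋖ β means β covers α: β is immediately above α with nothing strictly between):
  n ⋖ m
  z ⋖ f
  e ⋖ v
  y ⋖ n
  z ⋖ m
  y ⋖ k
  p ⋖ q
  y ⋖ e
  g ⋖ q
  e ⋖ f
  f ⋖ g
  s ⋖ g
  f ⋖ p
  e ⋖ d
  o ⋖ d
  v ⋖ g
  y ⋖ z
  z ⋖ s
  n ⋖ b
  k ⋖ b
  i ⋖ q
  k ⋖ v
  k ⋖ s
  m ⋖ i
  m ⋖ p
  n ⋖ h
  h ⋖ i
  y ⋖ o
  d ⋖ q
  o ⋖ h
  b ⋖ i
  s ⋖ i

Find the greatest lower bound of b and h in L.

Common lower bounds of {b, h}: n, y.
The greatest among these is n.

n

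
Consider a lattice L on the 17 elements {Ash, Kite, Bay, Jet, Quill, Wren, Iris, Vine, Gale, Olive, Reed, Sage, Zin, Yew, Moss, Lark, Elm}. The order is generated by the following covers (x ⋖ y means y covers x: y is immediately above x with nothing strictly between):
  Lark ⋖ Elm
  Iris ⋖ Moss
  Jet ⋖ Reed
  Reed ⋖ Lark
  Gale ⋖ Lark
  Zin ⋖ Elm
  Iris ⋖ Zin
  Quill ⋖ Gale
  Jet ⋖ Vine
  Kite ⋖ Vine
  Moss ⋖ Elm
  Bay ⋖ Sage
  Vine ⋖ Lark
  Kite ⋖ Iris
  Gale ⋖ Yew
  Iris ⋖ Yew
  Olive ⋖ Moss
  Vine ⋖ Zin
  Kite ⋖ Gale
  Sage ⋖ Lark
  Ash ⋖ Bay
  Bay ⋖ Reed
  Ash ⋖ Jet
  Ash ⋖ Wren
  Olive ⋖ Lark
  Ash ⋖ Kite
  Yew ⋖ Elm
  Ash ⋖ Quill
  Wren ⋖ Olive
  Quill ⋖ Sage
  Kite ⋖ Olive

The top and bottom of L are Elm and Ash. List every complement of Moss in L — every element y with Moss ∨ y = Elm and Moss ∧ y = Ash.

Need y with Moss ∨ y = Elm and Moss ∧ y = Ash.
Checking each element gives: Bay, Jet, Quill, Reed, Sage.

Bay, Jet, Quill, Reed, Sage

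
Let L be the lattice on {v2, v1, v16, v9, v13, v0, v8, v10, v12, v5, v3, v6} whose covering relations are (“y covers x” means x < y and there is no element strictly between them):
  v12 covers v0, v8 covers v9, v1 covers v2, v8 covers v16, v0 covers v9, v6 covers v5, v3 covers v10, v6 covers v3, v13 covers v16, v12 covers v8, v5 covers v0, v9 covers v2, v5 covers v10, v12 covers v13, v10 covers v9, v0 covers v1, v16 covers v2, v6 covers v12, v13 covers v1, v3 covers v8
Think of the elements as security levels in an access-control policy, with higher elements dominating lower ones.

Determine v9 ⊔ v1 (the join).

Common upper bounds of {v9, v1}: v0, v12, v5, v6.
The least among these is v0.

v0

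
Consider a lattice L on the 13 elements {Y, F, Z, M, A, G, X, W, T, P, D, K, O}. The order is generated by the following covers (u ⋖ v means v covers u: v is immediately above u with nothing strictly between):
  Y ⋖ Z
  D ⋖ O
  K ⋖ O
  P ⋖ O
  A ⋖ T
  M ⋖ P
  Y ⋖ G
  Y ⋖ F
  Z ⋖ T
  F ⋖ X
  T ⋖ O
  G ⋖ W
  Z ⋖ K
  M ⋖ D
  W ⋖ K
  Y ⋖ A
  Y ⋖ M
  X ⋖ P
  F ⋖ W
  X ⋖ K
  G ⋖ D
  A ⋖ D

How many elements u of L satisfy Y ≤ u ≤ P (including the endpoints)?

The interval [Y, P] = {F, M, P, X, Y}, which has 5 elements.

5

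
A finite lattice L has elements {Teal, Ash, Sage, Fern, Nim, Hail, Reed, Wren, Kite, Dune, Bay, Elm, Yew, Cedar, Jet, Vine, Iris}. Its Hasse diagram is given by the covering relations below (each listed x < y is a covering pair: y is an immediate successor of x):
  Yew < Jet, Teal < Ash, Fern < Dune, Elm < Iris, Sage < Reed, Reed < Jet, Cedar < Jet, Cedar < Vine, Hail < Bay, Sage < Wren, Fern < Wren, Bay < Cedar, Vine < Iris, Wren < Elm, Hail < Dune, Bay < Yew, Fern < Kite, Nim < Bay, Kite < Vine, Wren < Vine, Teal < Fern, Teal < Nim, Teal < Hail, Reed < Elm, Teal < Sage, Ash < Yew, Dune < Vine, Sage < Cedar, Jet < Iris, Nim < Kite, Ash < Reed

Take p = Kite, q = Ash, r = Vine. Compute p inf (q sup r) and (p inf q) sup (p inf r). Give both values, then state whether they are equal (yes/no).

q sup r = Iris, so p inf (q sup r) = Kite inf Iris = Kite.
p inf q = Teal and p inf r = Kite, so (p inf q) sup (p inf r) = Teal sup Kite = Kite.
Equal: yes.

Kite; Kite; yes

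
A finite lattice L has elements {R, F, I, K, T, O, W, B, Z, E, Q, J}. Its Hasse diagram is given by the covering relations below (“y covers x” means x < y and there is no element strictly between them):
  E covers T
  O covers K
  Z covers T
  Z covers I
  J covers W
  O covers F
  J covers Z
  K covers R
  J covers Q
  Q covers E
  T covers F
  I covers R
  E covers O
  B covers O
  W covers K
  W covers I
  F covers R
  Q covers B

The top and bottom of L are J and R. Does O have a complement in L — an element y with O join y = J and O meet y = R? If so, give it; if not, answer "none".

Need y with O ∨ y = J and O ∧ y = R.
Checking each element gives: I.

I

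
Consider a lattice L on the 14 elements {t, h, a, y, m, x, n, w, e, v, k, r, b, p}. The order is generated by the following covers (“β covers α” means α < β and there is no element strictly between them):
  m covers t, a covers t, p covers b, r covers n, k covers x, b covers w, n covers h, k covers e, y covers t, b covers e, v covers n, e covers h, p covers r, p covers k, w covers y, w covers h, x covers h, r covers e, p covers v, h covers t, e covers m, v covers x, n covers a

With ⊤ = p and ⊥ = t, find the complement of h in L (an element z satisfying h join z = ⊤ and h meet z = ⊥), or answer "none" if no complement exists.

For every candidate z, either h ∨ z ≠ p or h ∧ z ≠ t; no complement exists.

none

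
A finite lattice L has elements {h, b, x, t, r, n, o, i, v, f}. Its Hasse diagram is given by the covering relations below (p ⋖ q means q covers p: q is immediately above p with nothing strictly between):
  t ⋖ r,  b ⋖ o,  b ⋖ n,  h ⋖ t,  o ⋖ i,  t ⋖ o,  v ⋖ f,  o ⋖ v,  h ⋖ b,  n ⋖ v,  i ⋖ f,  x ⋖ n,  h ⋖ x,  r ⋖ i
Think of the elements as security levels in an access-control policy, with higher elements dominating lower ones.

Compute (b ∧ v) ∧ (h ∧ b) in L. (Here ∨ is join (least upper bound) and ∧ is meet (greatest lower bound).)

b ∧ v = b
h ∧ b = h
b ∧ h = h

h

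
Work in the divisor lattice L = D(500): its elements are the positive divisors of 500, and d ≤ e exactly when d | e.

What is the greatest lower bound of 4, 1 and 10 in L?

1

In the divisibility order, the meet is the greatest common divisor: gcd(4, 1, 10) = 1.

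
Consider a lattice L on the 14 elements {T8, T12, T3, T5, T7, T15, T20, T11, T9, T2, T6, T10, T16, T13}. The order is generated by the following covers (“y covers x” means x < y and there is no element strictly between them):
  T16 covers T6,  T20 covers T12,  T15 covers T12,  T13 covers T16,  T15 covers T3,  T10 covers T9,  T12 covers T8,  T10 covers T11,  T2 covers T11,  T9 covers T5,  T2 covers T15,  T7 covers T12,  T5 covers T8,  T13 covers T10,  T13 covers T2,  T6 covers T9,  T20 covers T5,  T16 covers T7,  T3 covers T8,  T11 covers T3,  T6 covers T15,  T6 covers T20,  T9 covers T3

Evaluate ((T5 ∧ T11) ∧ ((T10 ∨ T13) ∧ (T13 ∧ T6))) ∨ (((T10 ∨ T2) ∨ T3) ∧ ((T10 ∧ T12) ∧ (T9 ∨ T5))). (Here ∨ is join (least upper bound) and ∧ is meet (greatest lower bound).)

T8

T5 ∧ T11 = T8
T10 ∨ T13 = T13
T13 ∧ T6 = T6
T13 ∧ T6 = T6
T8 ∧ T6 = T8
T10 ∨ T2 = T13
T13 ∨ T3 = T13
T10 ∧ T12 = T8
T9 ∨ T5 = T9
T8 ∧ T9 = T8
T13 ∧ T8 = T8
T8 ∨ T8 = T8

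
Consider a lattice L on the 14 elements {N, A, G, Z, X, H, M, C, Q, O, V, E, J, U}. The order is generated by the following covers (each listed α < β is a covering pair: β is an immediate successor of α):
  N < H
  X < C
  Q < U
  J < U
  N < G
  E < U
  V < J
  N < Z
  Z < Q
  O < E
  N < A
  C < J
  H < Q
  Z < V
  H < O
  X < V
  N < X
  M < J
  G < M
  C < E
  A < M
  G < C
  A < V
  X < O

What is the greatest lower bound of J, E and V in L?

X

Common lower bounds of {J, E, V}: N, X.
The greatest among these is X.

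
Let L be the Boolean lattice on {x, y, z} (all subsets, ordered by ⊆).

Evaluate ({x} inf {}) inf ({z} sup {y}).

{x} ∧ {} = {}
{z} ∨ {y} = {y,z}
{} ∧ {y,z} = {}

{}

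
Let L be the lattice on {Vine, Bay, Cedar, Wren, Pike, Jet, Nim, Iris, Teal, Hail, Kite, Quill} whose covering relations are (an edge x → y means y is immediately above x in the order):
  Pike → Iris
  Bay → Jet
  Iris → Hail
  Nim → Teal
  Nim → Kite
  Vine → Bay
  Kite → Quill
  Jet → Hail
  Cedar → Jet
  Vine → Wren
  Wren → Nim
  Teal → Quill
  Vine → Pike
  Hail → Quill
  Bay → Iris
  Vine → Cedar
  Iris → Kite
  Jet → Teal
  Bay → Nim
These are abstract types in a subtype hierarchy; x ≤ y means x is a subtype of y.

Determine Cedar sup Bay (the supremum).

Common upper bounds of {Cedar, Bay}: Hail, Jet, Quill, Teal.
The least among these is Jet.

Jet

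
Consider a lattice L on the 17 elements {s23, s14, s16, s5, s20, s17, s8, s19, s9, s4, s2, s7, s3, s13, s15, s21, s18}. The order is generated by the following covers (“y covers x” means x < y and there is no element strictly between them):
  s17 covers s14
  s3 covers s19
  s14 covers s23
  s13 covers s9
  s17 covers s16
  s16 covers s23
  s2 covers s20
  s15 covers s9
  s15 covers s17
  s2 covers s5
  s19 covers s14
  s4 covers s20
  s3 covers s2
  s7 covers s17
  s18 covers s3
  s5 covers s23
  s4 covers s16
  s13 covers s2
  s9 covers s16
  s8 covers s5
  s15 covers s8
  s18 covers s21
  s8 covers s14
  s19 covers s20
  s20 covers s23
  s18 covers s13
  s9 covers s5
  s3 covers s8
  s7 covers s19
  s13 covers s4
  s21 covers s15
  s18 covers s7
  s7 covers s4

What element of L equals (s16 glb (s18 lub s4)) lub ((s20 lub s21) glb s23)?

s18 ∨ s4 = s18
s16 ∧ s18 = s16
s20 ∨ s21 = s18
s18 ∧ s23 = s23
s16 ∨ s23 = s16

s16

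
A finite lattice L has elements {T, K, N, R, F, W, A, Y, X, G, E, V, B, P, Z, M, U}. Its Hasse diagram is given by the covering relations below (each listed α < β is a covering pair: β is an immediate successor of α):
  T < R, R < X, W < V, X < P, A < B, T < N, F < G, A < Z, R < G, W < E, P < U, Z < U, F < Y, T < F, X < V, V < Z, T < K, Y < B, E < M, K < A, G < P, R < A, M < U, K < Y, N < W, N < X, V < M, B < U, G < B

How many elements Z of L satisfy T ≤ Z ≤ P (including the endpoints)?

The interval [T, P] = {F, G, N, P, R, T, X}, which has 7 elements.

7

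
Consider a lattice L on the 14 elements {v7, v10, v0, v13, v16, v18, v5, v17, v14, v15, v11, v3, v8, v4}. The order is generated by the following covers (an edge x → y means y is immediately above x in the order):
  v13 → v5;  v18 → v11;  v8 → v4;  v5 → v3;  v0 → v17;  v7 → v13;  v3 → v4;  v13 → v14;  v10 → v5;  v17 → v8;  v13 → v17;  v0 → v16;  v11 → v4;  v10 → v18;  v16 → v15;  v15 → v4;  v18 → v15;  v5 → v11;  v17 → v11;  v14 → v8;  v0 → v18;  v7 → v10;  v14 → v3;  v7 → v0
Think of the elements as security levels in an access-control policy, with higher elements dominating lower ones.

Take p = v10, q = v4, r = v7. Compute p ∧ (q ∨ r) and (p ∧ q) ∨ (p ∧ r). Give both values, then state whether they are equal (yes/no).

v10; v10; yes

q ∨ r = v4, so p ∧ (q ∨ r) = v10 ∧ v4 = v10.
p ∧ q = v10 and p ∧ r = v7, so (p ∧ q) ∨ (p ∧ r) = v10 ∨ v7 = v10.
Equal: yes.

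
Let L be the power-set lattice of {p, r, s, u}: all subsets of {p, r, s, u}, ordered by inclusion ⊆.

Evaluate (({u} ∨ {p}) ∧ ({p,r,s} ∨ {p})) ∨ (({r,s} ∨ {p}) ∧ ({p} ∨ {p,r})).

{p,r}

{u} ∨ {p} = {p,u}
{p,r,s} ∨ {p} = {p,r,s}
{p,u} ∧ {p,r,s} = {p}
{r,s} ∨ {p} = {p,r,s}
{p} ∨ {p,r} = {p,r}
{p,r,s} ∧ {p,r} = {p,r}
{p} ∨ {p,r} = {p,r}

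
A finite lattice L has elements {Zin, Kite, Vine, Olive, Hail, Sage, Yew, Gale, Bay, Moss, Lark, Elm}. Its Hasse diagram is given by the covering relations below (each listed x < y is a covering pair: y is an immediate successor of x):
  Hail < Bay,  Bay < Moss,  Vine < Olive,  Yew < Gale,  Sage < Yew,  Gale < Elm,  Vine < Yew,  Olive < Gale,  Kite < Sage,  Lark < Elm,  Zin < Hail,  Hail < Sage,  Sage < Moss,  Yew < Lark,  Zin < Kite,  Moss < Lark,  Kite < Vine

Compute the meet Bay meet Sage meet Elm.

Common lower bounds of {Bay, Sage, Elm}: Hail, Zin.
The greatest among these is Hail.

Hail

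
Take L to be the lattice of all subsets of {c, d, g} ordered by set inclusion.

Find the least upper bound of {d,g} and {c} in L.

Common upper bounds of {{d,g}, {c}}: {c,d,g}.
The least among these is {c,d,g}.

{c,d,g}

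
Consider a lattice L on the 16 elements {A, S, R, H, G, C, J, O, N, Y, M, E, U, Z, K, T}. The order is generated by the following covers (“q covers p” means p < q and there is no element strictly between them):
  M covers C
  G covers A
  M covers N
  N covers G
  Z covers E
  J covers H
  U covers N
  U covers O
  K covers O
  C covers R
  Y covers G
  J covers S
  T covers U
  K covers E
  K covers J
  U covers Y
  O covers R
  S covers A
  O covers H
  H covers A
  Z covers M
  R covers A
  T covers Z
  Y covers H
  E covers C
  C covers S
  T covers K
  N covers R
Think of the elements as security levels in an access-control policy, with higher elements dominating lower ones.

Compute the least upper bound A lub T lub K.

T

Common upper bounds of {A, T, K}: T.
The least among these is T.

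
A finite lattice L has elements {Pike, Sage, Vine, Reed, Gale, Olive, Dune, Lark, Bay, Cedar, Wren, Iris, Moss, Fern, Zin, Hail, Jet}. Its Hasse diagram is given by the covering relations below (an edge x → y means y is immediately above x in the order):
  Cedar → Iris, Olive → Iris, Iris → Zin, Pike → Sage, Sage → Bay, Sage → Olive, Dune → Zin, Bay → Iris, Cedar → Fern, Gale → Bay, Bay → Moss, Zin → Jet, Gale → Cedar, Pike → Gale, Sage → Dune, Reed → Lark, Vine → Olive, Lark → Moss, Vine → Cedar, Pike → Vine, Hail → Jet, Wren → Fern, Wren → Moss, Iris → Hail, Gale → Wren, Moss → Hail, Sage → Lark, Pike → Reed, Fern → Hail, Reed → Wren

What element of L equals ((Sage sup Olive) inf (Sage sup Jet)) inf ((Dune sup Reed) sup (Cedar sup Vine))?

Sage ∨ Olive = Olive
Sage ∨ Jet = Jet
Olive ∧ Jet = Olive
Dune ∨ Reed = Jet
Cedar ∨ Vine = Cedar
Jet ∨ Cedar = Jet
Olive ∧ Jet = Olive

Olive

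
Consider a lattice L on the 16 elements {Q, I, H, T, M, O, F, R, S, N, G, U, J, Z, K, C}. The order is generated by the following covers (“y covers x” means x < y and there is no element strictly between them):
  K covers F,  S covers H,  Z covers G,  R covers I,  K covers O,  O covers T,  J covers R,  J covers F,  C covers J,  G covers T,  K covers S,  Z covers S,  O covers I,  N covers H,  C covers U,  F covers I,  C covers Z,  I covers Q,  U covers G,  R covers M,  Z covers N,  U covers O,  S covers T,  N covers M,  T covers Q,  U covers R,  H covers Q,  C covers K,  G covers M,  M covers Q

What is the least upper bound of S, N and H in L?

Z

Common upper bounds of {S, N, H}: C, Z.
The least among these is Z.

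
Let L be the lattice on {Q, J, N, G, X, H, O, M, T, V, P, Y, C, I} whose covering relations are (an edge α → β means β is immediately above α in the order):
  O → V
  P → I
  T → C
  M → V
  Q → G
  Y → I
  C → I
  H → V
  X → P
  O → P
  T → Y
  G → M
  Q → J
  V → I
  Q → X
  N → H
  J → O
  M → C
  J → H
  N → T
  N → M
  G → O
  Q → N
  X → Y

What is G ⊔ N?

M

Common upper bounds of {G, N}: C, I, M, V.
The least among these is M.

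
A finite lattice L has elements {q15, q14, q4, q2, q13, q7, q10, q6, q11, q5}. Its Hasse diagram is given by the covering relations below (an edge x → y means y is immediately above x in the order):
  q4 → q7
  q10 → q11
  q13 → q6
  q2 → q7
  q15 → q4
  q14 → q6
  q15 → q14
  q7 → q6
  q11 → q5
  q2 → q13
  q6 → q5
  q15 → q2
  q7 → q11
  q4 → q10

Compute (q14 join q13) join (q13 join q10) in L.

q5

q14 ∨ q13 = q6
q13 ∨ q10 = q5
q6 ∨ q5 = q5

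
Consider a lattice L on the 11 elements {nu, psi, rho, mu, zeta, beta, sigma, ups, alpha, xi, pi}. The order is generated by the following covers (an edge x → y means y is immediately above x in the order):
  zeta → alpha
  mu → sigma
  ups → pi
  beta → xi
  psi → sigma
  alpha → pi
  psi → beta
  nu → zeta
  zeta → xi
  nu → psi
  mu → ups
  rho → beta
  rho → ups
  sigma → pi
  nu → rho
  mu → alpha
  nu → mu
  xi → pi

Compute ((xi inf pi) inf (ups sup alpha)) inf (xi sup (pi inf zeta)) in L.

xi ∧ pi = xi
ups ∨ alpha = pi
xi ∧ pi = xi
pi ∧ zeta = zeta
xi ∨ zeta = xi
xi ∧ xi = xi

xi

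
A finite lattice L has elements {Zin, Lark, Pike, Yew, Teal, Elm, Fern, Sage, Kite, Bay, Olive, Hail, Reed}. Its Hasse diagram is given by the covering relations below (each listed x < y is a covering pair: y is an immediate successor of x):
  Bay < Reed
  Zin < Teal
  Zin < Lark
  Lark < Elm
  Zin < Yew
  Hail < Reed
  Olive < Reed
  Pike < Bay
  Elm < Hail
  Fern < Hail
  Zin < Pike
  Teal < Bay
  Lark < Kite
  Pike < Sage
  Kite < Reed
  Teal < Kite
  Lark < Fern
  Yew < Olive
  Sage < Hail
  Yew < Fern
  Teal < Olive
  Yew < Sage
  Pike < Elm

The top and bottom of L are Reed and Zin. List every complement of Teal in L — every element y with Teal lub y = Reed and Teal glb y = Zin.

Elm, Fern, Hail, Sage

Need y with Teal ∨ y = Reed and Teal ∧ y = Zin.
Checking each element gives: Elm, Fern, Hail, Sage.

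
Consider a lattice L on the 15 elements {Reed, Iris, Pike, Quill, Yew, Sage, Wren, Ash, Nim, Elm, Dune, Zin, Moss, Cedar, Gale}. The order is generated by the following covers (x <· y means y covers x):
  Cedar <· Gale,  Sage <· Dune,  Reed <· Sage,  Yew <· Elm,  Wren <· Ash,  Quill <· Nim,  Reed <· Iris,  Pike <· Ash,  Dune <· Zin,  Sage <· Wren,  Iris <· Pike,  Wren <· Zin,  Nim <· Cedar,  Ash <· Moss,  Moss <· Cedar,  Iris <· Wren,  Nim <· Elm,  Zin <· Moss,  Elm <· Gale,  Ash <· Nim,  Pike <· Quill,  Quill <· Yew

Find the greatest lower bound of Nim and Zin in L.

Common lower bounds of {Nim, Zin}: Iris, Reed, Sage, Wren.
The greatest among these is Wren.

Wren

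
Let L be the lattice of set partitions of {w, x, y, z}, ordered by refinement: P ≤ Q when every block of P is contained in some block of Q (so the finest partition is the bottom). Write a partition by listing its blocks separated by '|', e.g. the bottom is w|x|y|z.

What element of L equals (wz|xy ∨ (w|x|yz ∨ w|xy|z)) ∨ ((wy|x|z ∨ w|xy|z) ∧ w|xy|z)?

w|x|yz ∨ w|xy|z = w|xyz
wz|xy ∨ w|xyz = wxyz
wy|x|z ∨ w|xy|z = wxy|z
wxy|z ∧ w|xy|z = w|xy|z
wxyz ∨ w|xy|z = wxyz

wxyz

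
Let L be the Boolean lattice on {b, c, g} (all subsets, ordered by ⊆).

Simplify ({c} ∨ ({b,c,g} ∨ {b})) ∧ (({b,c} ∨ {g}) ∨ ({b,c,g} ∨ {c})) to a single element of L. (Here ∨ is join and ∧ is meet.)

{b,c,g} ∨ {b} = {b,c,g}
{c} ∨ {b,c,g} = {b,c,g}
{b,c} ∨ {g} = {b,c,g}
{b,c,g} ∨ {c} = {b,c,g}
{b,c,g} ∨ {b,c,g} = {b,c,g}
{b,c,g} ∧ {b,c,g} = {b,c,g}

{b,c,g}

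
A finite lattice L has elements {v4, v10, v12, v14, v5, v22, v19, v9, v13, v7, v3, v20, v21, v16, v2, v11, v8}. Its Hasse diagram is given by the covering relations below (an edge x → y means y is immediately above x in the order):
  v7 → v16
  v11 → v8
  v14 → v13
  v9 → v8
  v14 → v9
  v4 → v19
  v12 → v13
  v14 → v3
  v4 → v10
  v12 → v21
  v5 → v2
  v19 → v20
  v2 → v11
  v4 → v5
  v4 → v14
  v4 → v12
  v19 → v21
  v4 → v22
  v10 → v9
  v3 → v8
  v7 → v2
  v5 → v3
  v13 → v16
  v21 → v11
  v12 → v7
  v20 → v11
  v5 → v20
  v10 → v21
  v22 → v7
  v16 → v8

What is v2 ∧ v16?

Common lower bounds of {v2, v16}: v12, v22, v4, v7.
The greatest among these is v7.

v7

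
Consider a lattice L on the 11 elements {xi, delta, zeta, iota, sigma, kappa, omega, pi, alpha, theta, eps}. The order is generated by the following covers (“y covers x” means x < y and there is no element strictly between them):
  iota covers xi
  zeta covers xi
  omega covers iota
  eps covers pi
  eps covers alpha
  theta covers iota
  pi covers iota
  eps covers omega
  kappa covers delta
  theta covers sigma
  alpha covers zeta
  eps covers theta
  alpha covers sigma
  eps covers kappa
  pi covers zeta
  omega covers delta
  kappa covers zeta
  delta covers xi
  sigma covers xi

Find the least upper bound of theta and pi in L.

Common upper bounds of {theta, pi}: eps.
The least among these is eps.

eps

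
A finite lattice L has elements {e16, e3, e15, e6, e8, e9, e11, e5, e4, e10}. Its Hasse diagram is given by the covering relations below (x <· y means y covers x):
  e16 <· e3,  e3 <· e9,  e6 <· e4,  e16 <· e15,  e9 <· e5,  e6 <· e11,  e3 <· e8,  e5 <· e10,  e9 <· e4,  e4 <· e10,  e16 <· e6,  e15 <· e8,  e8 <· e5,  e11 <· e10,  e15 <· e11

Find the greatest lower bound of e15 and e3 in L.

e16

Common lower bounds of {e15, e3}: e16.
The greatest among these is e16.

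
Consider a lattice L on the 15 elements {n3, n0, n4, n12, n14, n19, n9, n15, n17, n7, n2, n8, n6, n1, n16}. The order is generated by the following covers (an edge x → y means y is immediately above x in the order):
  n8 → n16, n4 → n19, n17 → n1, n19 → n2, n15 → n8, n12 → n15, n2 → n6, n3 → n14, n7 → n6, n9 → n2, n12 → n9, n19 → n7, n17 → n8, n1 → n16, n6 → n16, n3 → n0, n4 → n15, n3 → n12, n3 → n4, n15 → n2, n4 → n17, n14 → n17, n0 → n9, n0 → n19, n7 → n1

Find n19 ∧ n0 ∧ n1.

n0

Common lower bounds of {n19, n0, n1}: n0, n3.
The greatest among these is n0.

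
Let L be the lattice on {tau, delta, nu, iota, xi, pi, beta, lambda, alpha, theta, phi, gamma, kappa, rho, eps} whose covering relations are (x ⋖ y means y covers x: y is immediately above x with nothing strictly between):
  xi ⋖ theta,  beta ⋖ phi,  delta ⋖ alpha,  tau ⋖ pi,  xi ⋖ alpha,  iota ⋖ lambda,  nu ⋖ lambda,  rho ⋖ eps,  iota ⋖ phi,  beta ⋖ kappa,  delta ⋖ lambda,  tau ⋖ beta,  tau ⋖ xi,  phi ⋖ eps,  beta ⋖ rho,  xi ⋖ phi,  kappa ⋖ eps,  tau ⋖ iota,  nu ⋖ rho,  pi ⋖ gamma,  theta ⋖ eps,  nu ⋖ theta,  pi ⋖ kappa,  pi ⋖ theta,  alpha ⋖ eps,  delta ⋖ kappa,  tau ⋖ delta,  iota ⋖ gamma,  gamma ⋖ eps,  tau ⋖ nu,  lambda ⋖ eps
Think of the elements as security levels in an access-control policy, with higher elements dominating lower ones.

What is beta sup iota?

Common upper bounds of {beta, iota}: eps, phi.
The least among these is phi.

phi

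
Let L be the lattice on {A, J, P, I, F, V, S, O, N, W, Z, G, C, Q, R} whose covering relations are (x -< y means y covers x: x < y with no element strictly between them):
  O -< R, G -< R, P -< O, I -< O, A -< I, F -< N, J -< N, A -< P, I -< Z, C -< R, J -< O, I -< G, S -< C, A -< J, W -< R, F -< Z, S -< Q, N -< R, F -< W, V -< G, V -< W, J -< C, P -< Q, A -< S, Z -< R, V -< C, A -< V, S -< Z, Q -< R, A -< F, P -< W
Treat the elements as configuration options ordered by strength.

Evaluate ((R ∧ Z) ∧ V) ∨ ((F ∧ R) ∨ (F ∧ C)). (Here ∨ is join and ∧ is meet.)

R ∧ Z = Z
Z ∧ V = A
F ∧ R = F
F ∧ C = A
F ∨ A = F
A ∨ F = F

F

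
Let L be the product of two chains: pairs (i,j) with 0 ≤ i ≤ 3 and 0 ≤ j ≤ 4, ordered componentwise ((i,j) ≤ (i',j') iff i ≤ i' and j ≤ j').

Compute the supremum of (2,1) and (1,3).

Common upper bounds of {(2,1), (1,3)}: (2,3), (2,4), (3,3), (3,4).
The least among these is (2,3).

(2,3)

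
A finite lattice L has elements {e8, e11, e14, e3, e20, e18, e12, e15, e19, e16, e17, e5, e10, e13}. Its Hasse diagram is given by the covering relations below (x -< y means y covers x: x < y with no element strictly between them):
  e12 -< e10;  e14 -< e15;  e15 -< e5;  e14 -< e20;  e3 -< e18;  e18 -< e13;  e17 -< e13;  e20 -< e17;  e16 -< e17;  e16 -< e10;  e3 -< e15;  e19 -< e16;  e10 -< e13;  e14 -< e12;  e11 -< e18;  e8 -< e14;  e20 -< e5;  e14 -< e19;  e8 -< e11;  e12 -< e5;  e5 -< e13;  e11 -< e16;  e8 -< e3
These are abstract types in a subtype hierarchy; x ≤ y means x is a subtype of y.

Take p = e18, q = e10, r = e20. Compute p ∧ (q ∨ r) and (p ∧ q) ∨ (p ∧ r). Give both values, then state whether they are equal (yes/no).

q ∨ r = e13, so p ∧ (q ∨ r) = e18 ∧ e13 = e18.
p ∧ q = e11 and p ∧ r = e8, so (p ∧ q) ∨ (p ∧ r) = e11 ∨ e8 = e11.
Equal: no.

e18; e11; no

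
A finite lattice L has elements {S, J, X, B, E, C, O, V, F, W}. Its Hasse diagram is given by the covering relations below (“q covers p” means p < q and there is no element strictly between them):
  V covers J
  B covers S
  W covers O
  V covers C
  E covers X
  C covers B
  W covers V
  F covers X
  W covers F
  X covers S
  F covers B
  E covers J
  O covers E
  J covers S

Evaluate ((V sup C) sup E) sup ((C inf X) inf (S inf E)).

V ∨ C = V
V ∨ E = W
C ∧ X = S
S ∧ E = S
S ∧ S = S
W ∨ S = W

W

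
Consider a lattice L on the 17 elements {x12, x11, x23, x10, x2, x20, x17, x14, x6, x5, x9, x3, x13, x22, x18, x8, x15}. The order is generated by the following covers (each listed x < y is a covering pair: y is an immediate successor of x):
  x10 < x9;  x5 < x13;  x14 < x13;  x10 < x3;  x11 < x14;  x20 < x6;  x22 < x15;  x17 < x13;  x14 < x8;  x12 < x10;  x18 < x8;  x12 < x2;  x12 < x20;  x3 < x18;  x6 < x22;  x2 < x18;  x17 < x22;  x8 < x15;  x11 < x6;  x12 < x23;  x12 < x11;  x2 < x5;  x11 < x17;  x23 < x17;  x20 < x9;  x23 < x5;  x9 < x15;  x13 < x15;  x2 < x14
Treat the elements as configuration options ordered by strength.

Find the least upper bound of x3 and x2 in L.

Common upper bounds of {x3, x2}: x15, x18, x8.
The least among these is x18.

x18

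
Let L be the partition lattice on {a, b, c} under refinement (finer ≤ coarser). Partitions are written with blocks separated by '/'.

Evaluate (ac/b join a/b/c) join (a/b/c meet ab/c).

ac/b

ac/b ∨ a/b/c = ac/b
a/b/c ∧ ab/c = a/b/c
ac/b ∨ a/b/c = ac/b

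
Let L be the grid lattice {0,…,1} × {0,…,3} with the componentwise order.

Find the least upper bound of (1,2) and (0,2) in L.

In a product of chains, the join is componentwise max, giving (1,2).

(1,2)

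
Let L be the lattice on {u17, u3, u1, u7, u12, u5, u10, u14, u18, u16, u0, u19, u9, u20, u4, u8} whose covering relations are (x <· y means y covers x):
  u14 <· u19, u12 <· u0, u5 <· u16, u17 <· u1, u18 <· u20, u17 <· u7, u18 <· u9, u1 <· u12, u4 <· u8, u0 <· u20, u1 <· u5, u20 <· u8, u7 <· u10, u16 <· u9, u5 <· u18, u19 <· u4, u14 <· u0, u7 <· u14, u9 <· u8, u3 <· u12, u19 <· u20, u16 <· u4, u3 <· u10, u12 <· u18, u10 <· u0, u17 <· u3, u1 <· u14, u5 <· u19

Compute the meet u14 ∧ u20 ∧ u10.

u7

Common lower bounds of {u14, u20, u10}: u17, u7.
The greatest among these is u7.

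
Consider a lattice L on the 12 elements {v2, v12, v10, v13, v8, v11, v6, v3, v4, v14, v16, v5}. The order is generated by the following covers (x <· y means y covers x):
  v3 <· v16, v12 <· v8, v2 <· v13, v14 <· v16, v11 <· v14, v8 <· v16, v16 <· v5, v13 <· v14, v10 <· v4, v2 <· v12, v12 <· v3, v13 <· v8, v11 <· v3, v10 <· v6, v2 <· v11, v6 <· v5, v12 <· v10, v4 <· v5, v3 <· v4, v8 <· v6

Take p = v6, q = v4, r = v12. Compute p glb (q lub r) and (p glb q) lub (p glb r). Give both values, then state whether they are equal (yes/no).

v10; v10; yes

q lub r = v4, so p glb (q lub r) = v6 glb v4 = v10.
p glb q = v10 and p glb r = v12, so (p glb q) lub (p glb r) = v10 lub v12 = v10.
Equal: yes.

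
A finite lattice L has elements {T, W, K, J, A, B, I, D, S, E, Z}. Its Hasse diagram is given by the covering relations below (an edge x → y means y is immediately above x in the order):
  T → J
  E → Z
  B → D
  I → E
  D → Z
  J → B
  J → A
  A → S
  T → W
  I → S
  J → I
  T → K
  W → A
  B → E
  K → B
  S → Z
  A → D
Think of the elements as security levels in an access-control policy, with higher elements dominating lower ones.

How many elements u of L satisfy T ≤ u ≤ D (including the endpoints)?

7

The interval [T, D] = {A, B, D, J, K, T, W}, which has 7 elements.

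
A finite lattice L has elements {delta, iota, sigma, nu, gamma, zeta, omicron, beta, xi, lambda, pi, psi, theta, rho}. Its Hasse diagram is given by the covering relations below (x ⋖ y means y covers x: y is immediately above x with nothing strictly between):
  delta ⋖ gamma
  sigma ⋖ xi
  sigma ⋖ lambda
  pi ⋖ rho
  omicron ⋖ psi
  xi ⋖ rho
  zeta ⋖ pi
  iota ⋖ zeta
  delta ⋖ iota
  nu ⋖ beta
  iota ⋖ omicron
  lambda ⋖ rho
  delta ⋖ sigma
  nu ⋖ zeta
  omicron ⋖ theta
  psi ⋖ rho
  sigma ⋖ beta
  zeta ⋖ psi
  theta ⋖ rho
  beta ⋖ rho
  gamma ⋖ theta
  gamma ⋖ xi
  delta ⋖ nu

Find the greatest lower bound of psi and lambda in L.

Common lower bounds of {psi, lambda}: delta.
The greatest among these is delta.

delta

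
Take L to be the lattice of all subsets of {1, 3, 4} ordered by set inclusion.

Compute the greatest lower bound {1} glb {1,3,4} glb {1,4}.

Under ⊆, meet is intersection: {1} ∩ {1,3,4} ∩ {1,4} = {1}.

{1}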